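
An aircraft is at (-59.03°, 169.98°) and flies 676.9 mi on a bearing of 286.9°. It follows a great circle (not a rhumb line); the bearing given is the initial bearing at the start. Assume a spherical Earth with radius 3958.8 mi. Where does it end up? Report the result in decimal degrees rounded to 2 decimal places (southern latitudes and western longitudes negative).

The arc subtends δ = 676.9/3958.8 = 0.170986 rad at the centre.
With φ₁ = -59.03° = -1.030268 rad and θ = 286.9° = 5.007350 rad:
sin φ₂ = sin φ₁ cos δ + cos φ₁ sin δ cos θ = (-0.857437)(0.985417) + (0.514589)(0.170154)(0.290702) = -0.819479
φ₂ = asin(-0.819479) = -0.960502 rad = -55.03°.
Δλ = atan2( sin θ sin δ cos φ₁ , cos δ − sin φ₁ sin φ₂ ) = atan2(-0.083778, 0.282766) = -0.288042 rad = -16.50°.
λ₂ = λ₁ + Δλ = 153.48°.

latitude -55.03°, longitude 153.48°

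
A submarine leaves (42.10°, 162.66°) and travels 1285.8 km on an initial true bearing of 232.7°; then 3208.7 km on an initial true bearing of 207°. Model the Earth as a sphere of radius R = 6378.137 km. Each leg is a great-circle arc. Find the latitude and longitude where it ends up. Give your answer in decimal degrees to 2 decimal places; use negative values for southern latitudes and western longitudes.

Apply the spherical direct solution leg by leg, carrying full precision between legs.
Leg 1: from (42.10°, 162.66°), δ = 1285.8/6378.137 = 0.201595 rad, θ = 232.7° → φ = 34.53°, λ = 151.51°.
Leg 2: from (34.53°, 151.51°), δ = 3208.7/6378.137 = 0.503078 rad, θ = 207° → φ = 8.20°, λ = 138.74°.

latitude 8.20°, longitude 138.74°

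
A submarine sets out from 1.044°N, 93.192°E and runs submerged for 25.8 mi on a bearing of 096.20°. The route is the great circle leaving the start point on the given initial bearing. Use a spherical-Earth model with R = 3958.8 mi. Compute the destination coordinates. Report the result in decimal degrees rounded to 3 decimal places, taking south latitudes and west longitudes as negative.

δ = 25.8/3958.8 = 0.006517 rad (0.3734°).
Converting: φ₁ = 0.018221 rad, θ = 1.679007 rad.
sin φ₂ = sin φ₁ cos δ + cos φ₁ sin δ cos θ = (0.018220)(0.999979) + (0.999834)(0.006517)(-0.107999) = 0.017516
φ₂ = asin(0.017516) = 0.017517 rad = 1.004°.
Then Δλ = atan2(0.006478, 0.999660) = 0.006480 rad, from sin θ sin δ cos φ₁ over cos δ − sin φ₁ sin φ₂.
Hence λ₂ = 93.192° + 0.371° = 93.563°.

latitude 1.004°, longitude 93.563°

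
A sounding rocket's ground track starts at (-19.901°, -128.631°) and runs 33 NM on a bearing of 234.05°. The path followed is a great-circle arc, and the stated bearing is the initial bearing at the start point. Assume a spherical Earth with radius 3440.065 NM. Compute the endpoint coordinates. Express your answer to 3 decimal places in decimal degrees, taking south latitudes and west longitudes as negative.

latitude -20.223°, longitude -129.105°

δ = 33/3440.065 = 0.009593 rad (0.5496°).
Start latitude φ₁ = -0.347338 rad; initial bearing θ = 4.084943 rad.
sin φ₂ = sin φ₁ cos δ + cos φ₁ sin δ cos θ = (-0.340396)(0.999954) + (0.940282)(0.009593)(-0.587079) = -0.345676
φ₂ = asin(-0.345676) = -0.352959 rad = -20.223°.
For the longitude increment, Δλ = atan2( sin θ sin δ cos φ₁, cos δ − sin φ₁ sin φ₂ ) = atan2(-0.007302, 0.882287) = -0.474°.
λ₂ = -128.631° + -0.474° = -129.105°.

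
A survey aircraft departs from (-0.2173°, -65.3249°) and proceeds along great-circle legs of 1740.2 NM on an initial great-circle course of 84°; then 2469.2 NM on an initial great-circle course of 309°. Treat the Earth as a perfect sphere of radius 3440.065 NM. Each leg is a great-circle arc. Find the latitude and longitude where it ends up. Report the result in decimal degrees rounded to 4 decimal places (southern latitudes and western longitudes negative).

Apply the spherical direct solution leg by leg, carrying full precision between legs.
Leg 1: from (-0.2173°, -65.3249°), δ = 1740.2/3440.065 = 0.505863 rad, θ = 84° → φ = 2.7130°, λ = -36.4795°.
Leg 2: from (2.7130°, -36.4795°), δ = 2469.2/3440.065 = 0.717777 rad, θ = 309° → φ = 26.6861°, λ = -71.3745°.

latitude 26.6861°, longitude -71.3745°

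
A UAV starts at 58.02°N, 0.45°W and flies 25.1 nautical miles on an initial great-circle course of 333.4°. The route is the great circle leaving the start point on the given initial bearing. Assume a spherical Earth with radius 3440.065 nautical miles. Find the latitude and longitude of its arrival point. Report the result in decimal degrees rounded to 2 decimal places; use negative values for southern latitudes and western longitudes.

latitude 58.39°, longitude -0.81°

Central angle δ = d/R = 0.007296 rad.
Converting: φ₁ = 1.012640 rad, θ = 5.818928 rad.
Destination latitude: φ₂ = arcsin( sin φ₁ cos δ + cos φ₁ sin δ cos θ ) = arcsin(0.851666) = 58.39°.
Then Δλ = atan2(-0.001730, 0.277562) = -0.006234 rad, from sin θ sin δ cos φ₁ over cos δ − sin φ₁ sin φ₂.
λ₂ = -0.45° + -0.36° = -0.81°.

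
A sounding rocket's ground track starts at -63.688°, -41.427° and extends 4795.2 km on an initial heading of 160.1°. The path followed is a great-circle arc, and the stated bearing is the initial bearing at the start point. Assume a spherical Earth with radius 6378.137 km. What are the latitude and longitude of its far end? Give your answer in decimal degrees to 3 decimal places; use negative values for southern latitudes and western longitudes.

latitude -69.955°, longitude 95.867°

Angular distance δ = d/R = 4795.2 / 6378.137 = 0.751818 rad.
Converting: φ₁ = -1.111565 rad, θ = 2.794272 rad.
Destination latitude: φ₂ = arcsin( sin φ₁ cos δ + cos φ₁ sin δ cos θ ) = arcsin(-0.939424) = -69.955°.
Δλ = atan2( sin θ sin δ cos φ₁ , cos δ − sin φ₁ sin φ₂ ) = atan2(0.103044, -0.111646) = 2.396240 rad = 137.294°.
λ₂ = -41.427° + 137.294° = 95.867°.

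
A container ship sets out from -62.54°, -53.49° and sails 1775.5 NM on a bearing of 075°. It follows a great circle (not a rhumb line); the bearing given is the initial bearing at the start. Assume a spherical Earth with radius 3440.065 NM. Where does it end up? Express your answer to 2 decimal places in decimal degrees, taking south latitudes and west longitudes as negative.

latitude -45.47°, longitude -10.67°

Angular distance δ = d/R = 1775.5 / 3440.065 = 0.516124 rad.
Converting: φ₁ = -1.091529 rad, θ = 1.308997 rad.
Applying the spherical law of cosines for sides, sin φ₂ = sin φ₁ cos δ + cos φ₁ sin δ cos θ = -0.712847, so φ₂ = -45.47°.
For the longitude increment, Δλ = atan2( sin θ sin δ cos φ₁, cos δ − sin φ₁ sin φ₂ ) = atan2(0.219819, 0.237206) = 42.82°.
Hence λ₂ = -53.49° + 42.82° = -10.67°.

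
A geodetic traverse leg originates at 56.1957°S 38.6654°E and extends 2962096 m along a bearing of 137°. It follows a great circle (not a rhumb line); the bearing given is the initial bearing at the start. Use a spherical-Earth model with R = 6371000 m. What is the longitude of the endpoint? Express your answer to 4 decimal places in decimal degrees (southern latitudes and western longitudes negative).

Angular distance δ = d/R = 2962096 / 6371000 = 0.464934 rad.
Converting: φ₁ = -0.980800 rad, θ = 2.391101 rad.
sin φ₂ = sin φ₁ cos δ + cos φ₁ sin δ cos θ = (-0.830943)(0.893851) + (0.556358)(0.448364)(-0.731354) = -0.925176
φ₂ = asin(-0.925176) = -1.181499 rad = -67.6949°.
Then Δλ = atan2(0.170125, 0.125083) = 0.936808 rad, from sin θ sin δ cos φ₁ over cos δ − sin φ₁ sin φ₂.
λ₂ = 38.6654° + 53.6752° = 92.3406°.

longitude 92.3406°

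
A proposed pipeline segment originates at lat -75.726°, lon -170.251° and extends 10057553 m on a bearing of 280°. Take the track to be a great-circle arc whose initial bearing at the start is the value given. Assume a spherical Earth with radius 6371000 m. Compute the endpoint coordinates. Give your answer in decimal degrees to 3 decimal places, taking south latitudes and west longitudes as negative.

latitude 2.890°, longitude 109.337°

Central angle δ = d/R = 1.578646 rad.
Converting: φ₁ = -1.321668 rad, θ = 4.886922 rad.
sin φ₂ = sin φ₁ cos δ + cos φ₁ sin δ cos θ = (-0.969128)(-0.007849) + (0.246559)(0.999969)(0.173648) = 0.050420
φ₂ = asin(0.050420) = 0.050442 rad = 2.890°.
Then Δλ = atan2(-0.242806, 0.041014) = -1.403458 rad, from sin θ sin δ cos φ₁ over cos δ − sin φ₁ sin φ₂.
λ₂ = -170.251° + -80.412° = -250.663°, normalized to (−180°, 180°] → 109.337°.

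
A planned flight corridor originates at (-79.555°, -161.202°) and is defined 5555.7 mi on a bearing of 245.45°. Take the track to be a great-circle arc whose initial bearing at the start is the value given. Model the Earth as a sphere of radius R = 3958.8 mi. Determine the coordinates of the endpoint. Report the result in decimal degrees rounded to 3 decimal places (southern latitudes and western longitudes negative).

latitude -13.777°, longitude 86.234°

δ = 5555.7/3958.8 = 1.403380 rad (80.4077°).
Start latitude φ₁ = -1.388497 rad; initial bearing θ = 4.283911 rad.
Applying the spherical law of cosines for sides, sin φ₂ = sin φ₁ cos δ + cos φ₁ sin δ cos θ = -0.238145, so φ₂ = -13.777°.
For the longitude increment, Δλ = atan2( sin θ sin δ cos φ₁, cos δ − sin φ₁ sin φ₂ ) = atan2(-0.162597, -0.067564) = -112.564°.
λ₂ = -161.202° + -112.564° = -273.766°, normalized to (−180°, 180°] → 86.234°.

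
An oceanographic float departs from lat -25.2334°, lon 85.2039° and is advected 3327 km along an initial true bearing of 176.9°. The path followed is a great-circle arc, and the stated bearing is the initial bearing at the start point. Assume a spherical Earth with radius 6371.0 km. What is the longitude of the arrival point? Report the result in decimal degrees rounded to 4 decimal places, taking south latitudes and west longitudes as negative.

Central angle δ = d/R = 0.522210 rad.
Converting: φ₁ = -0.440406 rad, θ = 3.087487 rad.
Destination latitude: φ₂ = arcsin( sin φ₁ cos δ + cos φ₁ sin δ cos θ ) = arcsin(-0.820029) = -55.0877°.
Δλ = atan2( sin θ sin δ cos φ₁ , cos δ − sin φ₁ sin φ₂ ) = atan2(0.024400, 0.517135) = 0.047149 rad = 2.7014°.
λ₂ = 85.2039° + 2.7014° = 87.9053°.

longitude 87.9053°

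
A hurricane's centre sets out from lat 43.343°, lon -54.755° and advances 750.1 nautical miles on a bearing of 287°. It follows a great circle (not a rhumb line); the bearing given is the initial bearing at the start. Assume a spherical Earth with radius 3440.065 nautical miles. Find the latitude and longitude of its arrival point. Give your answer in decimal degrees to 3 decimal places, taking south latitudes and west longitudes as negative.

The arc subtends δ = 750.1/3440.065 = 0.218048 rad at the centre.
Start latitude φ₁ = 0.756478 rad; initial bearing θ = 5.009095 rad.
Applying the spherical law of cosines for sides, sin φ₂ = sin φ₁ cos δ + cos φ₁ sin δ cos θ = 0.716109, so φ₂ = 45.734°.
Δλ = atan2( sin θ sin δ cos φ₁ , cos δ − sin φ₁ sin φ₂ ) = atan2(-0.150449, 0.484810) = -0.300904 rad = -17.241°.
Hence λ₂ = -54.755° + -17.241° = -71.996°.

latitude 45.734°, longitude -71.996°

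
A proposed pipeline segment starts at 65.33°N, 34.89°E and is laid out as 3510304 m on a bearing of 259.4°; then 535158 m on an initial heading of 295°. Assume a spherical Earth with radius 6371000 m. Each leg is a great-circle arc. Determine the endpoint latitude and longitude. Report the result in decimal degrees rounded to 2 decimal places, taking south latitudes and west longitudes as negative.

Apply the spherical direct solution leg by leg, carrying full precision between legs.
Leg 1: from (65.33°, 34.89°), δ = 3510304/6371000 = 0.550982 rad, θ = 259.4° → φ = 47.23°, λ = -14.38°.
Leg 2: from (47.23°, -14.38°), δ = 535158/6371000 = 0.083999 rad, θ = 295° → φ = 49.07°, λ = -21.04°.

latitude 49.07°, longitude -21.04°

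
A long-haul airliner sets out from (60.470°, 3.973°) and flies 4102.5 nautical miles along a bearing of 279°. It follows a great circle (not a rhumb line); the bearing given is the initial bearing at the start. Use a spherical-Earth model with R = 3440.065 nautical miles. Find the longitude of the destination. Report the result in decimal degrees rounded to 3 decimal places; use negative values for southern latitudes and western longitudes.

Angular distance δ = d/R = 4102.5 / 3440.065 = 1.192565 rad.
Start latitude φ₁ = 1.055401 rad; initial bearing θ = 4.869469 rad.
sin φ₂ = sin φ₁ cos δ + cos φ₁ sin δ cos θ = (0.870098)(0.369278) + (0.492879)(0.929319)(0.156434) = 0.392961
φ₂ = asin(0.392961) = 0.403850 rad = 23.139°.
For the longitude increment, Δλ = atan2( sin θ sin δ cos φ₁, cos δ − sin φ₁ sin φ₂ ) = atan2(-0.452403, 0.027363) = -86.539°.
λ₂ = 3.973° + -86.539° = -82.566°.

longitude -82.566°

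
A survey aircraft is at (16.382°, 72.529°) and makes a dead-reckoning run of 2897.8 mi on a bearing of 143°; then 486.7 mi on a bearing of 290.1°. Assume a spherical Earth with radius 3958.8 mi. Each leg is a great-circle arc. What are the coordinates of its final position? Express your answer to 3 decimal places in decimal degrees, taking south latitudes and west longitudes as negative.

Apply the spherical direct solution leg by leg, carrying full precision between legs.
Leg 1: from (16.382°, 72.529°), δ = 2897.8/3958.8 = 0.731989 rad, θ = 143° → φ = -17.596°, λ = 97.488°.
Leg 2: from (-17.596°, 97.488°), δ = 486.7/3958.8 = 0.122941 rad, θ = 290.1° → φ = -15.061°, λ = 90.638°.

latitude -15.061°, longitude 90.638°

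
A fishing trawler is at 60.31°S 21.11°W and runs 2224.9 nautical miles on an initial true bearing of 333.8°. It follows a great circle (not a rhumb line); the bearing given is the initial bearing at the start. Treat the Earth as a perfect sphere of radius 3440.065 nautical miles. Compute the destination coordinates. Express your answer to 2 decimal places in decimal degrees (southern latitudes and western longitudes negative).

latitude -25.18°, longitude -38.21°

The arc subtends δ = 2224.9/3440.065 = 0.646761 rad at the centre.
Converting: φ₁ = -1.052608 rad, θ = 5.825909 rad.
sin φ₂ = sin φ₁ cos δ + cos φ₁ sin δ cos θ = (-0.868718)(0.798040) + (0.495307)(0.602605)(0.897258) = -0.425463
φ₂ = asin(-0.425463) = -0.439473 rad = -25.18°.
For the longitude increment, Δλ = atan2( sin θ sin δ cos φ₁, cos δ − sin φ₁ sin φ₂ ) = atan2(-0.131778, 0.428433) = -17.10°.
Hence λ₂ = -21.11° + -17.10° = -38.21°.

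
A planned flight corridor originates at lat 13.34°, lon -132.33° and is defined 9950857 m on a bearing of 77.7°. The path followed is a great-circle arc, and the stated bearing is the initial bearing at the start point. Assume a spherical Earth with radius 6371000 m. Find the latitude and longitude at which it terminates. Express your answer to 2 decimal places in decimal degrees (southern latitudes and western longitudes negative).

δ = 9950857/6371000 = 1.561899 rad (89.4902°).
Converting: φ₁ = 0.232827 rad, θ = 1.356121 rad.
sin φ₂ = sin φ₁ cos δ + cos φ₁ sin δ cos θ = (0.230729)(0.008897) + (0.973018)(0.999960)(0.213030) = 0.209327
φ₂ = asin(0.209327) = 0.210887 rad = 12.08°.
For the longitude increment, Δλ = atan2( sin θ sin δ cos φ₁, cos δ − sin φ₁ sin φ₂ ) = atan2(0.950645, -0.039400) = 92.37°.
λ₂ = -132.33° + 92.37° = -39.96°.

latitude 12.08°, longitude -39.96°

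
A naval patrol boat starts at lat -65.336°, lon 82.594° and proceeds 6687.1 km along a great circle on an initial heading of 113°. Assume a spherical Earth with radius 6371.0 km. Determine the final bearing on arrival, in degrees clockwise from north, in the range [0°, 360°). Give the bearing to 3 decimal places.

final bearing 28.518°

δ = 6687.1/6371 = 1.049615 rad (60.1385°).
Converting: φ₁ = -1.140328 rad, θ = 1.972222 rad.
Applying the spherical law of cosines for sides, sin φ₂ = sin φ₁ cos δ + cos φ₁ sin δ cos θ = -0.593884, so φ₂ = -36.433°.
Then Δλ = atan2(0.333124, -0.041799) = 1.695621 rad, from sin θ sin δ cos φ₁ over cos δ − sin φ₁ sin φ₂.
Hence λ₂ = 82.594° + 97.152° = 179.746°.
The forward bearing on arrival equals the back-azimuth from the destination plus 180°.
Back-azimuth from P₂ (-36.433°, 179.746°) to P₁ (-65.336°, 82.594°), with Δλ' = λ₁ − λ₂ = -97.152°: atan2( sin Δλ' cos φ₁ , cos φ₂ sin φ₁ − sin φ₂ cos φ₁ cos Δλ' ) = 208.518°.
Final bearing = (208.518° + 180°) mod 360° = 28.518°.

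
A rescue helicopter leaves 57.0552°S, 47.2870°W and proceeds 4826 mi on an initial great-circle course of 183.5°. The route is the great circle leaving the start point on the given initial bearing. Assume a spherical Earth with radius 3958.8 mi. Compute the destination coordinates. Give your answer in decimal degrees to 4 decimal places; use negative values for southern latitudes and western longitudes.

Central angle δ = d/R = 1.219056 rad.
Converting: φ₁ = -0.995801 rad, θ = 3.202679 rad.
Applying the spherical law of cosines for sides, sin φ₂ = sin φ₁ cos δ + cos φ₁ sin δ cos θ = -0.798712, so φ₂ = -53.0073°.
Δλ = atan2( sin θ sin δ cos φ₁ , cos δ − sin φ₁ sin φ₂ ) = atan2(-0.031167, -0.325743) = -3.046202 rad = -174.5345°.
λ₂ = -47.2870° + -174.5345° = -221.8215°, normalized to (−180°, 180°] → 138.1785°.

latitude -53.0073°, longitude 138.1785°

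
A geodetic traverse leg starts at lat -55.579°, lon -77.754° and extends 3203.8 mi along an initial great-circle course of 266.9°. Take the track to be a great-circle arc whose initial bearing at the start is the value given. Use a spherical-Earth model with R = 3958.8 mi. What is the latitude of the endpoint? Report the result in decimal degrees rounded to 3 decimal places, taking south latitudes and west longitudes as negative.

δ = 3203.8/3958.8 = 0.809286 rad (46.3687°).
Start latitude φ₁ = -0.970037 rad; initial bearing θ = 4.658284 rad.
sin φ₂ = sin φ₁ cos δ + cos φ₁ sin δ cos θ = (-0.824906)(0.690016) + (0.565269)(0.723794)(-0.054079) = -0.591324
φ₂ = asin(-0.591324) = -0.632700 rad = -36.251°.
Δλ = atan2( sin θ sin δ cos φ₁ , cos δ − sin φ₁ sin φ₂ ) = atan2(-0.408540, 0.202229) = -1.111154 rad = -63.664°.
λ₂ = λ₁ + Δλ = -141.418°.

latitude -36.251°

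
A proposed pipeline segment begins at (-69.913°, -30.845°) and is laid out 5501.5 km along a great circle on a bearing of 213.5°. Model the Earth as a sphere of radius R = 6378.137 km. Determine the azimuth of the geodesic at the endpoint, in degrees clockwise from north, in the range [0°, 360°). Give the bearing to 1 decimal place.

Angular distance δ = d/R = 5501.5 / 6378.137 = 0.862556 rad.
Converting: φ₁ = -1.220212 rad, θ = 3.726278 rad.
Destination latitude: φ₂ = arcsin( sin φ₁ cos δ + cos φ₁ sin δ cos θ ) = arcsin(-0.828449) = -55.940°.
For the longitude increment, Δλ = atan2( sin θ sin δ cos φ₁, cos δ − sin φ₁ sin φ₂ ) = atan2(-0.143973, -0.127558) = -131.541°.
λ₂ = -30.845° + -131.541° = -162.386°.
The forward bearing on arrival equals the back-azimuth from the destination plus 180°.
Back-azimuth from P₂ (-55.9°, -162.4°) to P₁ (-69.9°, -30.8°), with Δλ' = λ₁ − λ₂ = 131.5°: atan2( sin Δλ' cos φ₁ , cos φ₂ sin φ₁ − sin φ₂ cos φ₁ cos Δλ' ) = 160.2°.
Final bearing = (160.2° + 180°) mod 360° = 340.2°.

final bearing 340.2°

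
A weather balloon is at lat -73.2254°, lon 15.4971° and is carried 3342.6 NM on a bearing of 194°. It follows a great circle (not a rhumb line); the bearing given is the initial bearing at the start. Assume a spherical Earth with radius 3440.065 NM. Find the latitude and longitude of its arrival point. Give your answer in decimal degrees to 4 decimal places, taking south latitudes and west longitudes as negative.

latitude -50.4606°, longitude -146.2128°

Central angle δ = d/R = 0.971668 rad.
Start latitude φ₁ = -1.278024 rad; initial bearing θ = 3.385939 rad.
sin φ₂ = sin φ₁ cos δ + cos φ₁ sin δ cos θ = (-0.957448)(0.563923) + (0.288607)(0.825827)(-0.970296) = -0.771187
φ₂ = asin(-0.771187) = -0.880703 rad = -50.4606°.
For the longitude increment, Δλ = atan2( sin θ sin δ cos φ₁, cos δ − sin φ₁ sin φ₂ ) = atan2(-0.057660, -0.174448) = -161.7099°.
λ₂ = λ₁ + Δλ = -146.2128°.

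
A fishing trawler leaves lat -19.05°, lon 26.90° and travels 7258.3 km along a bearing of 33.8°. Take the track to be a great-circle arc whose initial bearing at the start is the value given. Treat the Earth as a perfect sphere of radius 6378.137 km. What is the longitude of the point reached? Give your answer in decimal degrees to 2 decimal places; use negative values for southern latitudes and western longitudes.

longitude 65.06°

The arc subtends δ = 7258.3/6378.137 = 1.137997 rad at the centre.
Start latitude φ₁ = -0.332485 rad; initial bearing θ = 0.589921 rad.
Applying the spherical law of cosines for sides, sin φ₂ = sin φ₁ cos δ + cos φ₁ sin δ cos θ = 0.576157, so φ₂ = 35.18°.
Then Δλ = atan2(0.477346, 0.607467) = 0.666020 rad, from sin θ sin δ cos φ₁ over cos δ − sin φ₁ sin φ₂.
λ₂ = 26.90° + 38.16° = 65.06°.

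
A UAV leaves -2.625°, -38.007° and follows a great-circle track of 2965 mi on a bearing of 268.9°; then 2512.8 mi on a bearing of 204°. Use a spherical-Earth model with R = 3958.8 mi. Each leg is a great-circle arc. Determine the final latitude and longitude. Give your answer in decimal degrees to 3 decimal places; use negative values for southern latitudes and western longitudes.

Apply the spherical direct solution leg by leg, carrying full precision between legs.
Leg 1: from (-2.625°, -38.007°), δ = 2965/3958.8 = 0.748964 rad, θ = 268.9° → φ = -2.671°, λ = -80.968°.
Leg 2: from (-2.671°, -80.968°), δ = 2512.8/3958.8 = 0.634738 rad, θ = 204° → φ = -35.355°, λ = -98.168°.

latitude -35.355°, longitude -98.168°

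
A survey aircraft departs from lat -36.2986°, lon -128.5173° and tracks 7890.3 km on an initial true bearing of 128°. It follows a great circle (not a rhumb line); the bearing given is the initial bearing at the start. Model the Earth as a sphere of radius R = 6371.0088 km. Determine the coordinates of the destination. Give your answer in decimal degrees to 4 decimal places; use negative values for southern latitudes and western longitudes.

latitude -41.4658°, longitude -32.2663°

Central angle δ = d/R = 1.238469 rad.
Converting: φ₁ = -0.633530 rad, θ = 2.234021 rad.
Applying the spherical law of cosines for sides, sin φ₂ = sin φ₁ cos δ + cos φ₁ sin δ cos θ = -0.662173, so φ₂ = -41.4658°.
For the longitude increment, Δλ = atan2( sin θ sin δ cos φ₁, cos δ − sin φ₁ sin φ₂ ) = atan2(0.600343, -0.065759) = 96.2510°.
λ₂ = λ₁ + Δλ = -32.2663°.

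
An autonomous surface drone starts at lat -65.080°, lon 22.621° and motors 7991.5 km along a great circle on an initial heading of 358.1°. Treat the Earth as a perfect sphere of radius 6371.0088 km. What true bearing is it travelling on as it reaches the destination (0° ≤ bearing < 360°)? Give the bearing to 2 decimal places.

final bearing 359.19°

δ = 7991.5/6371.0088 = 1.254354 rad (71.8692°).
Converting: φ₁ = -1.135860 rad, θ = 6.250024 rad.
sin φ₂ = sin φ₁ cos δ + cos φ₁ sin δ cos θ = (-0.906897)(0.311188) + (0.421352)(0.950349)(0.999450) = 0.117996
φ₂ = asin(0.117996) = 0.118272 rad = 6.776°.
Δλ = atan2( sin θ sin δ cos φ₁ , cos δ − sin φ₁ sin φ₂ ) = atan2(-0.013276, 0.418198) = -0.031736 rad = -1.818°.
λ₂ = λ₁ + Δλ = 20.803°.
The forward bearing on arrival equals the back-azimuth from the destination plus 180°.
Back-azimuth from P₂ (6.78°, 20.80°) to P₁ (-65.08°, 22.62°), with Δλ' = λ₁ − λ₂ = 1.82°: atan2( sin Δλ' cos φ₁ , cos φ₂ sin φ₁ − sin φ₂ cos φ₁ cos Δλ' ) = 179.19°.
Final bearing = (179.19° + 180°) mod 360° = 359.19°.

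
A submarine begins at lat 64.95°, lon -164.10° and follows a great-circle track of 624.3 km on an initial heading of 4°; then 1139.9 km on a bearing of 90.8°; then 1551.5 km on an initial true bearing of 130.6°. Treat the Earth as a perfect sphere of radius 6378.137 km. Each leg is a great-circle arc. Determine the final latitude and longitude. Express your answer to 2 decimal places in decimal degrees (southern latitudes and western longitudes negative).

Apply the spherical direct solution leg by leg, carrying full precision between legs.
Leg 1: from (64.95°, -164.10°), δ = 624.3/6378.137 = 0.097881 rad, θ = 4° → φ = 70.54°, λ = -162.93°.
Leg 2: from (70.54°, -162.93°), δ = 1139.9/6378.137 = 0.178720 rad, θ = 90.8° → φ = 67.98°, λ = -134.63°.
Leg 3: from (67.98°, -134.63°), δ = 1551.5/6378.137 = 0.243253 rad, θ = 130.6° → φ = 57.24°, λ = -114.88°.

latitude 57.24°, longitude -114.88°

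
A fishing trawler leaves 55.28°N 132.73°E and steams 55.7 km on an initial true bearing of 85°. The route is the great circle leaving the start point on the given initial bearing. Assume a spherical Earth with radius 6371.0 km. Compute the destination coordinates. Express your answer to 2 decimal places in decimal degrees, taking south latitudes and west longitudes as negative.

latitude 55.32°, longitude 133.61°

Angular distance δ = d/R = 55.7 / 6371 = 0.008743 rad.
Start latitude φ₁ = 0.964818 rad; initial bearing θ = 1.483530 rad.
Destination latitude: φ₂ = arcsin( sin φ₁ cos δ + cos φ₁ sin δ cos θ ) = arcsin(0.822348) = 55.32°.
For the longitude increment, Δλ = atan2( sin θ sin δ cos φ₁, cos δ − sin φ₁ sin φ₂ ) = atan2(0.004961, 0.324037) = 0.88°.
λ₂ = λ₁ + Δλ = 133.61°.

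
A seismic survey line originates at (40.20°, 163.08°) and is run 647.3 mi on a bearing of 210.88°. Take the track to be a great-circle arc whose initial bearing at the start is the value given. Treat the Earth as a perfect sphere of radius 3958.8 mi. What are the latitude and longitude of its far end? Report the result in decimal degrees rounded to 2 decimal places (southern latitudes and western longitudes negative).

latitude 32.02°, longitude 157.43°

Central angle δ = d/R = 0.163509 rad.
Converting: φ₁ = 0.701622 rad, θ = 3.680550 rad.
sin φ₂ = sin φ₁ cos δ + cos φ₁ sin δ cos θ = (0.645458)(0.986662) + (0.763796)(0.162782)(-0.858244) = 0.530142
φ₂ = asin(0.530142) = 0.558767 rad = 32.02°.
Then Δλ = atan2(-0.063812, 0.644478) = -0.098692 rad, from sin θ sin δ cos φ₁ over cos δ − sin φ₁ sin φ₂.
λ₂ = λ₁ + Δλ = 157.43°.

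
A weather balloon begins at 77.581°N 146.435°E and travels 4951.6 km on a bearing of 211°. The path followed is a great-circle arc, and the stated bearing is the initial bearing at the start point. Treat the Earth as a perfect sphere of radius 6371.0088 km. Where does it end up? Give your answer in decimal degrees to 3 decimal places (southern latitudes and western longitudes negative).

latitude 34.535°, longitude 120.429°

δ = 4951.6/6371.0088 = 0.777208 rad (44.5307°).
Start latitude φ₁ = 1.354044 rad; initial bearing θ = 3.682645 rad.
Applying the spherical law of cosines for sides, sin φ₂ = sin φ₁ cos δ + cos φ₁ sin δ cos θ = 0.566916, so φ₂ = 34.535°.
For the longitude increment, Δλ = atan2( sin θ sin δ cos φ₁, cos δ − sin φ₁ sin φ₂ ) = atan2(-0.077678, 0.159223) = -26.006°.
Hence λ₂ = 146.435° + -26.006° = 120.429°.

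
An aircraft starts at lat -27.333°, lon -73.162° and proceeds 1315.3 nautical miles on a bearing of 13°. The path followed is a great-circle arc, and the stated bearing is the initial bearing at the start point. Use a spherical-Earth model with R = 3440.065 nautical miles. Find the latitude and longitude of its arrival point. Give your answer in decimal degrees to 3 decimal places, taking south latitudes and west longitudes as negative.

latitude -5.915°, longitude -68.322°

Central angle δ = d/R = 0.382347 rad.
Converting: φ₁ = -0.477051 rad, θ = 0.226893 rad.
Destination latitude: φ₂ = arcsin( sin φ₁ cos δ + cos φ₁ sin δ cos θ ) = arcsin(-0.103057) = -5.915°.
For the longitude increment, Δλ = atan2( sin θ sin δ cos φ₁, cos δ − sin φ₁ sin φ₂ ) = atan2(0.074559, 0.880472) = 4.840°.
λ₂ = λ₁ + Δλ = -68.322°.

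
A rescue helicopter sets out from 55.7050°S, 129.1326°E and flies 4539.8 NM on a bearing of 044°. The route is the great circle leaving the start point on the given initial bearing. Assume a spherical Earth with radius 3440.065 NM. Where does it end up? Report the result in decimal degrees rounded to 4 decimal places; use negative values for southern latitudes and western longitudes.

δ = 4539.8/3440.065 = 1.319684 rad (75.6123°).
Start latitude φ₁ = -0.972236 rad; initial bearing θ = 0.767945 rad.
Destination latitude: φ₂ = arcsin( sin φ₁ cos δ + cos φ₁ sin δ cos θ ) = arcsin(0.187321) = 10.7965°.
For the longitude increment, Δλ = atan2( sin θ sin δ cos φ₁, cos δ − sin φ₁ sin φ₂ ) = atan2(0.379132, 0.403236) = 43.2354°.
Hence λ₂ = 129.1326° + 43.2354° = 172.3680°.

latitude 10.7965°, longitude 172.3680°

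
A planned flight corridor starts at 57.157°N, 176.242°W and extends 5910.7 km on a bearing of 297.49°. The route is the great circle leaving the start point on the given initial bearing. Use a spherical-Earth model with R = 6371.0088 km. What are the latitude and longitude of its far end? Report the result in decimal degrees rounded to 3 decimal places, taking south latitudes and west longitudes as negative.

δ = 5910.7/6371.0088 = 0.927749 rad (53.1561°).
Start latitude φ₁ = 0.997578 rad; initial bearing θ = 5.192180 rad.
Destination latitude: φ₂ = arcsin( sin φ₁ cos δ + cos φ₁ sin δ cos θ ) = arcsin(0.704131) = 44.759°.
For the longitude increment, Δλ = atan2( sin θ sin δ cos φ₁, cos δ − sin φ₁ sin φ₂ ) = atan2(-0.385014, 0.008054) = -88.802°.
λ₂ = -176.242° + -88.802° = -265.044°, normalized to (−180°, 180°] → 94.956°.

latitude 44.759°, longitude 94.956°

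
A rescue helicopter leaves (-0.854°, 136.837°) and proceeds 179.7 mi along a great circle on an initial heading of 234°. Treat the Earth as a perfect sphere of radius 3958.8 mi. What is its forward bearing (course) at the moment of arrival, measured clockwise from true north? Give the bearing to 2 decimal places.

Angular distance δ = d/R = 179.7 / 3958.8 = 0.045393 rad.
Start latitude φ₁ = -0.014905 rad; initial bearing θ = 4.084070 rad.
Destination latitude: φ₂ = arcsin( sin φ₁ cos δ + cos φ₁ sin δ cos θ ) = arcsin(-0.041558) = -2.382°.
For the longitude increment, Δλ = atan2( sin θ sin δ cos φ₁, cos δ − sin φ₁ sin φ₂ ) = atan2(-0.036707, 0.998351) = -2.106°.
Hence λ₂ = 136.837° + -2.106° = 134.731°.
The forward bearing on arrival equals the back-azimuth from the destination plus 180°.
Back-azimuth from P₂ (-2.38°, 134.73°) to P₁ (-0.85°, 136.84°), with Δλ' = λ₁ − λ₂ = 2.11°: atan2( sin Δλ' cos φ₁ , cos φ₂ sin φ₁ − sin φ₂ cos φ₁ cos Δλ' ) = 54.06°.
Final bearing = (54.06° + 180°) mod 360° = 234.06°.

final bearing 234.06°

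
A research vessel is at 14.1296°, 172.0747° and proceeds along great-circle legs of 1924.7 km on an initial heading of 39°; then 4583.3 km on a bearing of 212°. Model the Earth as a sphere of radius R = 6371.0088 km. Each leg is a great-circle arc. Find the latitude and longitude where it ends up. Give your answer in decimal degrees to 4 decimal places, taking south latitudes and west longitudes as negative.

Apply the spherical direct solution leg by leg, carrying full precision between legs.
Leg 1: from (14.1296°, 172.0747°), δ = 1924.7/6371.0088 = 0.302103 rad, θ = 39° → φ = 27.2123°, λ = -175.7711°.
Leg 2: from (27.2123°, -175.7711°), δ = 4583.3/6371.0088 = 0.719399 rad, θ = 212° → φ = -8.7999°, λ = 163.5372°.

latitude -8.7999°, longitude 163.5372°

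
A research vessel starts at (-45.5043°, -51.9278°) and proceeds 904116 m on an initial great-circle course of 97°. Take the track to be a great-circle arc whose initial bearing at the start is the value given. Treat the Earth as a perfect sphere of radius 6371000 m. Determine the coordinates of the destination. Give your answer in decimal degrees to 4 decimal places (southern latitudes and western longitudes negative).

The arc subtends δ = 904116/6371000 = 0.141911 rad at the centre.
With φ₁ = -45.5043° = -0.794200 rad and θ = 97° = 1.692969 rad:
sin φ₂ = sin φ₁ cos δ + cos φ₁ sin δ cos θ = (-0.713303)(0.989947) + (0.700856)(0.141435)(-0.121869) = -0.718213
φ₂ = asin(-0.718213) = -0.801231 rad = -45.9071°.
Δλ = atan2( sin θ sin δ cos φ₁ , cos δ − sin φ₁ sin φ₂ ) = atan2(0.098387, 0.477644) = 0.203142 rad = 11.6392°.
λ₂ = -51.9278° + 11.6392° = -40.2886°.

latitude -45.9071°, longitude -40.2886°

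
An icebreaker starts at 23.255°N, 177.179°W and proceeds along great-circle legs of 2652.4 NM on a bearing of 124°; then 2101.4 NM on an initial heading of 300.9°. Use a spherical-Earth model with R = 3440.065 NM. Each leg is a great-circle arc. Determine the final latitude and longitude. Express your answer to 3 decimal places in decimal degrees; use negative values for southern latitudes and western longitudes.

latitude 13.439°, longitude -172.172°

Apply the spherical direct solution leg by leg, carrying full precision between legs.
Leg 1: from (23.255°, -177.179°), δ = 2652.4/3440.065 = 0.771032 rad, θ = 124° → φ = -4.293°, λ = -141.773°.
Leg 2: from (-4.293°, -141.773°), δ = 2101.4/3440.065 = 0.610861 rad, θ = 300.9° → φ = 13.439°, λ = -172.172°.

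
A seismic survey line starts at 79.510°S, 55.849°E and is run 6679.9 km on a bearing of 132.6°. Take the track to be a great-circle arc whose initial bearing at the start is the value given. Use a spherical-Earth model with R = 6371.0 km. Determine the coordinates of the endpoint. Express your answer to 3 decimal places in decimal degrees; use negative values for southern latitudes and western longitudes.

latitude -36.680°, longitude -176.851°

Central angle δ = d/R = 1.048485 rad.
Converting: φ₁ = -1.387711 rad, θ = 2.314307 rad.
sin φ₂ = sin φ₁ cos δ + cos φ₁ sin δ cos θ = (-0.983287)(0.498884) + (0.182064)(0.866669)(-0.676876) = -0.597350
φ₂ = asin(-0.597350) = -0.640193 rad = -36.680°.
Δλ = atan2( sin θ sin δ cos φ₁ , cos δ − sin φ₁ sin φ₂ ) = atan2(0.116148, -0.088482) = 2.221809 rad = 127.300°.
λ₂ = 55.849° + 127.300° = 183.149°, normalized to (−180°, 180°] → -176.851°.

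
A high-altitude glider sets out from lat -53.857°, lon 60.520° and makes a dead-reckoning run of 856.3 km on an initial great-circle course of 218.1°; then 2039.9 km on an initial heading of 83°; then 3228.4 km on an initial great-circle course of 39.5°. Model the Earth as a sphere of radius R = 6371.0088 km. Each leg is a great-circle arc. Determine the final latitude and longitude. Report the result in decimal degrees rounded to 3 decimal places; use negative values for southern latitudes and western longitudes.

Apply the spherical direct solution leg by leg, carrying full precision between legs.
Leg 1: from (-53.857°, 60.520°), δ = 856.3/6371.0088 = 0.134406 rad, θ = 218.1° → φ = -59.594°, λ = 51.118°.
Leg 2: from (-59.594°, 51.118°), δ = 2039.9/6371.0088 = 0.320185 rad, θ = 83° → φ = -53.055°, λ = 82.433°.
Leg 3: from (-53.055°, 82.433°), δ = 3228.4/6371.0088 = 0.506733 rad, θ = 39.5° → φ = -28.274°, λ = 102.953°.

latitude -28.274°, longitude 102.953°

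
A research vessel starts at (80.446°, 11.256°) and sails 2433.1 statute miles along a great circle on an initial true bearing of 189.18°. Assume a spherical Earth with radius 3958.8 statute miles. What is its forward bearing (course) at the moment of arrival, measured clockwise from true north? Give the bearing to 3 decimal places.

δ = 2433.1/3958.8 = 0.614605 rad (35.2143°).
Converting: φ₁ = 1.404048 rad, θ = 3.301814 rad.
Applying the spherical law of cosines for sides, sin φ₂ = sin φ₁ cos δ + cos φ₁ sin δ cos θ = 0.711186, so φ₂ = 45.332°.
Then Δλ = atan2(-0.015269, 0.115679) = -0.131236 rad, from sin θ sin δ cos φ₁ over cos δ − sin φ₁ sin φ₂.
λ₂ = λ₁ + Δλ = 3.737°.
The forward bearing on arrival equals the back-azimuth from the destination plus 180°.
Back-azimuth from P₂ (45.332°, 3.737°) to P₁ (80.446°, 11.256°), with Δλ' = λ₁ − λ₂ = 7.519°: atan2( sin Δλ' cos φ₁ , cos φ₂ sin φ₁ − sin φ₂ cos φ₁ cos Δλ' ) = 2.159°.
Final bearing = (2.159° + 180°) mod 360° = 182.159°.

final bearing 182.159°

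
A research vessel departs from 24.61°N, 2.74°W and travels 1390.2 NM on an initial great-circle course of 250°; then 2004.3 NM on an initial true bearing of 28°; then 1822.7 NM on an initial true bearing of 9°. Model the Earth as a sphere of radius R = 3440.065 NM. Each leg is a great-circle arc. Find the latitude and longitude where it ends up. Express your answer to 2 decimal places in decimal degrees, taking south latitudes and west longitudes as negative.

latitude 72.82°, longitude 11.10°

Apply the spherical direct solution leg by leg, carrying full precision between legs.
Leg 1: from (24.61°, -2.74°), δ = 1390.2/3440.065 = 0.404120 rad, θ = 250° → φ = 15.11°, λ = -25.24°.
Leg 2: from (15.11°, -25.24°), δ = 2004.3/3440.065 = 0.582634 rad, θ = 28° → φ = 43.37°, λ = -4.43°.
Leg 3: from (43.37°, -4.43°), δ = 1822.7/3440.065 = 0.529845 rad, θ = 9° → φ = 72.82°, λ = 11.10°.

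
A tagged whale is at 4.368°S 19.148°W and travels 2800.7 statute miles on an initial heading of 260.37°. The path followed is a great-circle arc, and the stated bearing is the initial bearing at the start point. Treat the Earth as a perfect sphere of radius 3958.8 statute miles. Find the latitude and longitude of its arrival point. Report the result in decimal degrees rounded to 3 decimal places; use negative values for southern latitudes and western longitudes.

δ = 2800.7/3958.8 = 0.707462 rad (40.5346°).
Converting: φ₁ = -0.076236 rad, θ = 4.544314 rad.
Destination latitude: φ₂ = arcsin( sin φ₁ cos δ + cos φ₁ sin δ cos θ ) = arcsin(-0.166288) = -9.572°.
Then Δλ = atan2(-0.638888, 0.747349) = -0.707316 rad, from sin θ sin δ cos φ₁ over cos δ − sin φ₁ sin φ₂.
Hence λ₂ = -19.148° + -40.526° = -59.674°.

latitude -9.572°, longitude -59.674°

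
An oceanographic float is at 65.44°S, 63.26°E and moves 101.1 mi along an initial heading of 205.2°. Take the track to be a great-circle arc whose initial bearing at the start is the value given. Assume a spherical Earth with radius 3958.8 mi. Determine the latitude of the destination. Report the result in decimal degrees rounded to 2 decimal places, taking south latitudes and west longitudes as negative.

latitude -66.76°

Central angle δ = d/R = 0.025538 rad.
Converting: φ₁ = -1.142143 rad, θ = 3.581416 rad.
Destination latitude: φ₂ = arcsin( sin φ₁ cos δ + cos φ₁ sin δ cos θ ) = arcsin(-0.918833) = -66.76°.
Δλ = atan2( sin θ sin δ cos φ₁ , cos δ − sin φ₁ sin φ₂ ) = atan2(-0.004519, 0.163971) = -0.027553 rad = -1.58°.
λ₂ = 63.26° + -1.58° = 61.68°.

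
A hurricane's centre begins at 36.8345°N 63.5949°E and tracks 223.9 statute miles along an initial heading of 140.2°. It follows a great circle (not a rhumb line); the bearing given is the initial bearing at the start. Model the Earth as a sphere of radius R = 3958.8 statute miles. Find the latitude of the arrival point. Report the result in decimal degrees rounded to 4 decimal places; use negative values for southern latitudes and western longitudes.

latitude 34.3182°

The arc subtends δ = 223.9/3958.8 = 0.056558 rad at the centre.
Start latitude φ₁ = 0.642883 rad; initial bearing θ = 2.446952 rad.
Destination latitude: φ₂ = arcsin( sin φ₁ cos δ + cos φ₁ sin δ cos θ ) = arcsin(0.563788) = 34.3182°.
For the longitude increment, Δλ = atan2( sin θ sin δ cos φ₁, cos δ − sin φ₁ sin φ₂ ) = atan2(0.028960, 0.660407) = 2.5109°.
λ₂ = λ₁ + Δλ = 66.1058°.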